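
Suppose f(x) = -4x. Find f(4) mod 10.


f(4) = -16
-16 mod 10 = 4

4


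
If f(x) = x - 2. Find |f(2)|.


f(2) = 0
|0| = 0

0


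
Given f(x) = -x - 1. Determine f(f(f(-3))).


f(-3) = 2
f(2) = -3
f(-3) = 2

2


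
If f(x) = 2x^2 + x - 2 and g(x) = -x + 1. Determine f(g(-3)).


g(-3) = 4
f(4) = 2*(4)^2 + 1*(4) - 2 = 34

34


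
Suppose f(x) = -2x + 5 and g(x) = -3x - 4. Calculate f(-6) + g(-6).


f(-6) = 17
g(-6) = 14
Sum = 31

31


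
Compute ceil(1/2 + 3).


1/2 = 0.5
0.5 + 3 = 3.5
ceil(3.5) = 4

4


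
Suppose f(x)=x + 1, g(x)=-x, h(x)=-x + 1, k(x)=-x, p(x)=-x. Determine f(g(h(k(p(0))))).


p(0) = 0
k(0) = 0
h(0) = 1
g(1) = -1
f(-1) = 0

0


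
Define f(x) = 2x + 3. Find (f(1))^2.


f(1) = 5
(5)^2 = 25

25


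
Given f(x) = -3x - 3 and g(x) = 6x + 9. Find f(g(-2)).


g(-2) = -3
f(-3) = 6

6


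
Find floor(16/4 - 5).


16/4 = 4
4 - 5 = -1
floor(-1) = -1

-1


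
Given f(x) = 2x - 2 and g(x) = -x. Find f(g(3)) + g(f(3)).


-12


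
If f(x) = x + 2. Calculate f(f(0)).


f(0) = 2
f(2) = 4

4


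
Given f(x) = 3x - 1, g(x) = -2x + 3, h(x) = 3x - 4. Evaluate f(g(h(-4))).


h(-4) = -16
g(-16) = 35
f(35) = 104

104


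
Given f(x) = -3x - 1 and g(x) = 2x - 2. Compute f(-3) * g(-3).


f(-3) = 8
g(-3) = -8
Product = -64

-64


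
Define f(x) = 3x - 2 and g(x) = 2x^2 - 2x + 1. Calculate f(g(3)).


g(3) = 13
f(13) = 37

37


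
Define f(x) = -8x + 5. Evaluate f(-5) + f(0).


50


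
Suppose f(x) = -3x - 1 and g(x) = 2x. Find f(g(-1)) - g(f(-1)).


1


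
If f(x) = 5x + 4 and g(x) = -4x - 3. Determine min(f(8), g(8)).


f(8) = 44
g(8) = -35
min = -35

-35


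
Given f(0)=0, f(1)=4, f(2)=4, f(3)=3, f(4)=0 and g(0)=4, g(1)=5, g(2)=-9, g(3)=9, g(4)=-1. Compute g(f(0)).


f(0) = 0
g(0) = 4

4


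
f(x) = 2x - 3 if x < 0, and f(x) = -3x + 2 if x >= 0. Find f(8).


-22


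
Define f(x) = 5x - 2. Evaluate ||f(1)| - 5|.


f(1) = 3
|3| = 3
|3 - 5| = 2

2


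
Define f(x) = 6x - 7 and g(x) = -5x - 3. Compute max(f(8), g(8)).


f(8) = 41
g(8) = -43
max = 41

41


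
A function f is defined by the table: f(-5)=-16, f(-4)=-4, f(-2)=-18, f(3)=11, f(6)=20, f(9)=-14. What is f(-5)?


Reading from the table at x = -5

-16


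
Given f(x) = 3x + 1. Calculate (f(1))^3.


f(1) = 4
(4)^3 = 64

64


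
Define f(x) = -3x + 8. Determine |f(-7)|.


f(-7) = 29
|29| = 29

29


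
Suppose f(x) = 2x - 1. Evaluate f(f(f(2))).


f(2) = 3
f(3) = 5
f(5) = 9

9


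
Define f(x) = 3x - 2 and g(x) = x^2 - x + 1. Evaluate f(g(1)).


g(1) = 1
f(1) = 1

1


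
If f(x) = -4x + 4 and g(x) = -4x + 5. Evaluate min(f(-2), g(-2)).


12


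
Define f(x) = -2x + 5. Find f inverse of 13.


Solve -2x + 5 = 13
x = (13 - 5) / (-2) = -4

-4


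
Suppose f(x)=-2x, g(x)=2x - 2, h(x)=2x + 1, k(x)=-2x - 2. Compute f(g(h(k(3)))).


k(3) = -8
h(-8) = -15
g(-15) = -32
f(-32) = 64

64


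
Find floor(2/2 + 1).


2/2 = 1
1 + 1 = 2
floor(2) = 2

2


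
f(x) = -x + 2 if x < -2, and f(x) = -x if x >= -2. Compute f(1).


1 satisfies x >= -2
f(1) = -1

-1


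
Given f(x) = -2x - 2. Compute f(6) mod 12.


f(6) = -14
-14 mod 12 = 10

10


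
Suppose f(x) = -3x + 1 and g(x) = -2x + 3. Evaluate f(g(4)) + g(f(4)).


f(g(4)) = 16
g(f(4)) = 25
Sum = 41

41


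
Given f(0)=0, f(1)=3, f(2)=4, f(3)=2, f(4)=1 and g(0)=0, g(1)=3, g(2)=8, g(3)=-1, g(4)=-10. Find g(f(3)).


f(3) = 2
g(2) = 8

8


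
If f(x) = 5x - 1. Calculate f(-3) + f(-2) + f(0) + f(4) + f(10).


f(-3) = -16
f(-2) = -11
f(0) = -1
f(4) = 19
f(10) = 49
Sum = 40

40


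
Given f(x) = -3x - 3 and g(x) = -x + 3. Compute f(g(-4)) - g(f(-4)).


f(g(-4)) = -24
g(f(-4)) = -6
Difference = -18

-18


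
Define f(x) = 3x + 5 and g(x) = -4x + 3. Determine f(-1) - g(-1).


f(-1) = 2
g(-1) = 7
Difference = -5

-5


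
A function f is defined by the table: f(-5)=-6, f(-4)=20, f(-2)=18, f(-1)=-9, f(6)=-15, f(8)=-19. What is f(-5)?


Reading from the table at x = -5

-6


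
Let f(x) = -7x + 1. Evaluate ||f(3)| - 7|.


13


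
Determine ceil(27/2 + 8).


27/2 = 13.5
13.5 + 8 = 21.5
ceil(21.5) = 22

22


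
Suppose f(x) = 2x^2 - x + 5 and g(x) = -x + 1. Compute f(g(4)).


g(4) = -3
f(-3) = 2*(-3)^2 - 1*(-3) + 5 = 26

26


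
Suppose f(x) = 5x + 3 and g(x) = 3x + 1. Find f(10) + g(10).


f(10) = 53
g(10) = 31
Sum = 84

84


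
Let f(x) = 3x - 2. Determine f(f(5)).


37


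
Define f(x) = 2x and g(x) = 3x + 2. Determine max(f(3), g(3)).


11


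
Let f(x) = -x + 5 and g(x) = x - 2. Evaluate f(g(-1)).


g(-1) = -3
f(-3) = 8

8


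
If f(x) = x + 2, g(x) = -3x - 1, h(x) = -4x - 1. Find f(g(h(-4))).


h(-4) = 15
g(15) = -46
f(-46) = -44

-44


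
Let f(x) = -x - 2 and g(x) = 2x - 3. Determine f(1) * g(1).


f(1) = -3
g(1) = -1
Product = 3

3


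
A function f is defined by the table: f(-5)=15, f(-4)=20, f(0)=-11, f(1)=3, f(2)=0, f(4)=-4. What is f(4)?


Reading from the table at x = 4

-4


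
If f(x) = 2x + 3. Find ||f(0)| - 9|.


f(0) = 3
|3| = 3
|3 - 9| = 6

6


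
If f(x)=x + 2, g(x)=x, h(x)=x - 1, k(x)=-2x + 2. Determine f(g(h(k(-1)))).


k(-1) = 4
h(4) = 3
g(3) = 3
f(3) = 5

5


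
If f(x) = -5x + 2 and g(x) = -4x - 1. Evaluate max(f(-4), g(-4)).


f(-4) = 22
g(-4) = 15
max = 22

22


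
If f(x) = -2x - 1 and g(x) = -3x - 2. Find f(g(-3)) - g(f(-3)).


f(g(-3)) = -15
g(f(-3)) = -17
Difference = 2

2


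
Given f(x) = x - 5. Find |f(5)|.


f(5) = 0
|0| = 0

0


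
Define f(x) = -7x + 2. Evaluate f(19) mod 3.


1


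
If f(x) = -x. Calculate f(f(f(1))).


f(1) = -1
f(-1) = 1
f(1) = -1

-1


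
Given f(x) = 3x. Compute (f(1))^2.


f(1) = 3
(3)^2 = 9

9


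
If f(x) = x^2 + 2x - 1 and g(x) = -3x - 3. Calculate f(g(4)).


g(4) = -15
f(-15) = 1*(-15)^2 + 2*(-15) - 1 = 194

194


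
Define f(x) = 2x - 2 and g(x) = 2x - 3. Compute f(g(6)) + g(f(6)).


f(g(6)) = 16
g(f(6)) = 17
Sum = 33

33


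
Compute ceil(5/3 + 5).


5/3 = 1.6667
1.6667 + 5 = 6.6667
ceil(6.6667) = 7

7


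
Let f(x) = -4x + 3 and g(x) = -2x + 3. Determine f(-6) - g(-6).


f(-6) = 27
g(-6) = 15
Difference = 12

12


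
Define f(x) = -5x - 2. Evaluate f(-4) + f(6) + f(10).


f(-4) = 18
f(6) = -32
f(10) = -52
Sum = -66

-66


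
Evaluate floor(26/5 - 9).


26/5 = 5.2
5.2 - 9 = -3.8
floor(-3.8) = -4

-4


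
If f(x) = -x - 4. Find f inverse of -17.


13


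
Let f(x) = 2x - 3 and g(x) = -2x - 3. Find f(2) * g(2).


f(2) = 1
g(2) = -7
Product = -7

-7


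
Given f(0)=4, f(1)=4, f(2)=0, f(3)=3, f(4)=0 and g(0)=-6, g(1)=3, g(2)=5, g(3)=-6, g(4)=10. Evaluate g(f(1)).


10


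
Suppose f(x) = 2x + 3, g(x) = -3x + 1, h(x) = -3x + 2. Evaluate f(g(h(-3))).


h(-3) = 11
g(11) = -32
f(-32) = -61

-61


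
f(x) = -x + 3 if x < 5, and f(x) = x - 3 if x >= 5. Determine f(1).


1 satisfies x < 5
f(1) = 2

2


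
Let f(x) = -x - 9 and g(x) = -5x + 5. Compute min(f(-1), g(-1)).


f(-1) = -8
g(-1) = 10
min = -8

-8


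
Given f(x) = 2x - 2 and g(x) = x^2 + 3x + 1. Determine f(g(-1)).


g(-1) = -1
f(-1) = -4

-4


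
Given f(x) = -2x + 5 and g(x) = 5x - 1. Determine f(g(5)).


g(5) = 24
f(24) = -43

-43


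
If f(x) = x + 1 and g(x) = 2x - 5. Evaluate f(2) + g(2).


f(2) = 3
g(2) = -1
Sum = 2

2


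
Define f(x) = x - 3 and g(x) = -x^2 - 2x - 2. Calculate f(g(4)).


-29


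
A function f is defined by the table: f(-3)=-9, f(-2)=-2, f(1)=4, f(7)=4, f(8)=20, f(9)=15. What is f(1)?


Reading from the table at x = 1

4


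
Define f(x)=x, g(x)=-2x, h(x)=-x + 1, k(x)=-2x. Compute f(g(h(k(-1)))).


k(-1) = 2
h(2) = -1
g(-1) = 2
f(2) = 2

2


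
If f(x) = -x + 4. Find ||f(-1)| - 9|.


f(-1) = 5
|5| = 5
|5 - 9| = 4

4


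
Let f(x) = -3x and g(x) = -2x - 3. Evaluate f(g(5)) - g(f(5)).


f(g(5)) = 39
g(f(5)) = 27
Difference = 12

12


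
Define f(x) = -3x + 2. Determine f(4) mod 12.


2


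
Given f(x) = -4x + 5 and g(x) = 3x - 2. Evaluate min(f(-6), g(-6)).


f(-6) = 29
g(-6) = -20
min = -20

-20


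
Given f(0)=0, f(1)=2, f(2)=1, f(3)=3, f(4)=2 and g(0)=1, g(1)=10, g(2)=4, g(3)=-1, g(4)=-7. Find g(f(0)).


1


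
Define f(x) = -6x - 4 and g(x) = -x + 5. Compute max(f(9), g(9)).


-4


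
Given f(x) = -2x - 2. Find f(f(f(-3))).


f(-3) = 4
f(4) = -10
f(-10) = 18

18


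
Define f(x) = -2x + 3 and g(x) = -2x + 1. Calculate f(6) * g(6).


f(6) = -9
g(6) = -11
Product = 99

99


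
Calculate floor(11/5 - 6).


-4


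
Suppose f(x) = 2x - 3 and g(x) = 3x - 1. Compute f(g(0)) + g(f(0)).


f(g(0)) = -5
g(f(0)) = -10
Sum = -15

-15


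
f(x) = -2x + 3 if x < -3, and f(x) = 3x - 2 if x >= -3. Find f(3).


7


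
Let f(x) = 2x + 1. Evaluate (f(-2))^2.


f(-2) = -3
(-3)^2 = 9

9


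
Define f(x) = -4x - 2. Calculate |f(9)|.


f(9) = -38
|-38| = 38

38


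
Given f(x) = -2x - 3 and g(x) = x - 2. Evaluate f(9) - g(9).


-28


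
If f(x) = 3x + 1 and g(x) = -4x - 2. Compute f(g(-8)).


g(-8) = 30
f(30) = 91

91


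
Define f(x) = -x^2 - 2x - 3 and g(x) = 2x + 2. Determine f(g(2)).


g(2) = 6
f(6) = (-1)*(6)^2 - 2*(6) - 3 = -51

-51


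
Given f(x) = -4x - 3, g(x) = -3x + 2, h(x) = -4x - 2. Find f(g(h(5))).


-275


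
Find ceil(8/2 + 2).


8/2 = 4
4 + 2 = 6
ceil(6) = 6

6


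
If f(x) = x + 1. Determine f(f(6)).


f(6) = 7
f(7) = 8

8


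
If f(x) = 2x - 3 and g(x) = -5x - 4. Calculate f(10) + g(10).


-37


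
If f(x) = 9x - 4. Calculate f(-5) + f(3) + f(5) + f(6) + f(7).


f(-5) = -49
f(3) = 23
f(5) = 41
f(6) = 50
f(7) = 59
Sum = 124

124


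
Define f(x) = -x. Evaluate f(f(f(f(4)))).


f(4) = -4
f(-4) = 4
f(4) = -4
f(-4) = 4

4


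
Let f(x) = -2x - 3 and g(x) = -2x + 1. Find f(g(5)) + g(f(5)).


f(g(5)) = 15
g(f(5)) = 27
Sum = 42

42


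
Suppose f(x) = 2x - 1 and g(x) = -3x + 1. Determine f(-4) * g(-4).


f(-4) = -9
g(-4) = 13
Product = -117

-117


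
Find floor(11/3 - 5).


-2


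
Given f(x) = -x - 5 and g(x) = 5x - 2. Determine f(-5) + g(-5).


f(-5) = 0
g(-5) = -27
Sum = -27

-27


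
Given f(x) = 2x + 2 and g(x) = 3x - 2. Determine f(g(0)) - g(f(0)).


f(g(0)) = -2
g(f(0)) = 4
Difference = -6

-6


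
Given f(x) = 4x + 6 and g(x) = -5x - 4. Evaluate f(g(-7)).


130


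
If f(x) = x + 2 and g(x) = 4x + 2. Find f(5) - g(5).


f(5) = 7
g(5) = 22
Difference = -15

-15


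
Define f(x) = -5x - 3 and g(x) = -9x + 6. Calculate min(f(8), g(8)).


f(8) = -43
g(8) = -66
min = -66

-66


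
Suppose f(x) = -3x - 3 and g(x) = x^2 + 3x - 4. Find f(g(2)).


g(2) = 6
f(6) = -21

-21


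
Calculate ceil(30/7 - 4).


30/7 = 4.2857
4.2857 - 4 = 0.2857
ceil(0.2857) = 1

1


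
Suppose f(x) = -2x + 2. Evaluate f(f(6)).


f(6) = -10
f(-10) = 22

22


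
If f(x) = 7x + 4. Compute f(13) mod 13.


4


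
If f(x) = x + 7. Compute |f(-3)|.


4


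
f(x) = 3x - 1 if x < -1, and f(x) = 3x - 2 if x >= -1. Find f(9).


9 satisfies x >= -1
f(9) = 25

25


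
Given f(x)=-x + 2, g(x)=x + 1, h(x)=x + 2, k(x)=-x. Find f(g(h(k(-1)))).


k(-1) = 1
h(1) = 3
g(3) = 4
f(4) = -2

-2


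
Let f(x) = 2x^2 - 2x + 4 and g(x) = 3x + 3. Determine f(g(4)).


g(4) = 15
f(15) = 2*(15)^2 - 2*(15) + 4 = 424

424


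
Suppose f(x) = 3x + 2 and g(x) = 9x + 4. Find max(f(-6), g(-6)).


f(-6) = -16
g(-6) = -50
max = -16

-16


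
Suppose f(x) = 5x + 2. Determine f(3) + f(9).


f(3) = 17
f(9) = 47
Sum = 64

64


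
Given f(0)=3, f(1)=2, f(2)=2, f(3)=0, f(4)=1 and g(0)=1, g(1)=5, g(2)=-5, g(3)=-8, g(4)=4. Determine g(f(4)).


5


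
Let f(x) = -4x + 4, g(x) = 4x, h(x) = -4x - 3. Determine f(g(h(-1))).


h(-1) = 1
g(1) = 4
f(4) = -12

-12


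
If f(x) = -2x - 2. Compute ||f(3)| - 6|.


f(3) = -8
|-8| = 8
|8 - 6| = 2

2


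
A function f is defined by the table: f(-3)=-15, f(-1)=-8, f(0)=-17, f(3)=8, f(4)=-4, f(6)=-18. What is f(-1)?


Reading from the table at x = -1

-8


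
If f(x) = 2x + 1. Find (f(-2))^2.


f(-2) = -3
(-3)^2 = 9

9


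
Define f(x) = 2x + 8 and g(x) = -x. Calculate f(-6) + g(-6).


f(-6) = -4
g(-6) = 6
Sum = 2

2


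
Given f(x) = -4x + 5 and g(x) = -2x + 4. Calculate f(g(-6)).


g(-6) = 16
f(16) = -59

-59


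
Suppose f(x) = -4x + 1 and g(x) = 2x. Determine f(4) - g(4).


-23


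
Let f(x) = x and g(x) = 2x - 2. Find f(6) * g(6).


f(6) = 6
g(6) = 10
Product = 60

60


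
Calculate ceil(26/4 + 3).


10


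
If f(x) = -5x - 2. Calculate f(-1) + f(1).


f(-1) = 3
f(1) = -7
Sum = -4

-4


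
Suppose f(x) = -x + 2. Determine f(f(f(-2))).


f(-2) = 4
f(4) = -2
f(-2) = 4

4


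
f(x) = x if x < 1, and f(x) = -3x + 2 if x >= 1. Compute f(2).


2 satisfies x >= 1
f(2) = -4

-4


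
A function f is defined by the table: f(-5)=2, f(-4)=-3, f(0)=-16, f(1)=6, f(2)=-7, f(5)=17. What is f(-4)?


-3


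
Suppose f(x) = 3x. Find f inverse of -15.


Solve 3x = -15
x = (-15) / 3 = -5

-5


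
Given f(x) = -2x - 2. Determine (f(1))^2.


f(1) = -4
(-4)^2 = 16

16


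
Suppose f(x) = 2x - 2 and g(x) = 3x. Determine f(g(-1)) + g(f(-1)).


f(g(-1)) = -8
g(f(-1)) = -12
Sum = -20

-20


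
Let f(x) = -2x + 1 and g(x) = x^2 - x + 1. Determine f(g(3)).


-13


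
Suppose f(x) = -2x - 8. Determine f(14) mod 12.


f(14) = -36
-36 mod 12 = 0

0


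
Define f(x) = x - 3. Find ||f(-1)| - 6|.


f(-1) = -4
|-4| = 4
|4 - 6| = 2

2


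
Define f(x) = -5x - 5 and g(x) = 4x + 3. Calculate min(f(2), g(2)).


f(2) = -15
g(2) = 11
min = -15

-15


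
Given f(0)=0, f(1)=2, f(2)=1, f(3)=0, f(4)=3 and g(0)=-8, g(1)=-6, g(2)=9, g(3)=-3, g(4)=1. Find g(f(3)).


f(3) = 0
g(0) = -8

-8


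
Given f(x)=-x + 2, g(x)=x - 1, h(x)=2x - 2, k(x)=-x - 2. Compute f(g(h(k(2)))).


k(2) = -4
h(-4) = -10
g(-10) = -11
f(-11) = 13

13


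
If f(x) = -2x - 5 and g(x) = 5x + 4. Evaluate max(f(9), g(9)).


f(9) = -23
g(9) = 49
max = 49

49


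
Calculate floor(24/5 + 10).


24/5 = 4.8
4.8 + 10 = 14.8
floor(14.8) = 14

14


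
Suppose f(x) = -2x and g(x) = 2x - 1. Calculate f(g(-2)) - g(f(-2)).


f(g(-2)) = 10
g(f(-2)) = 7
Difference = 3

3


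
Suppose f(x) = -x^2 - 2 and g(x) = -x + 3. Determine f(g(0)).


g(0) = 3
f(3) = (-1)*(3)^2 - 2 = -11

-11


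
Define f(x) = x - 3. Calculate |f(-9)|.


f(-9) = -12
|-12| = 12

12


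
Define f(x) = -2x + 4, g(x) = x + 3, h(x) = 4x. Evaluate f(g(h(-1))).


h(-1) = -4
g(-4) = -1
f(-1) = 6

6


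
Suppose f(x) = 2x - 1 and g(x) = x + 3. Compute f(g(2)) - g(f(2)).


f(g(2)) = 9
g(f(2)) = 6
Difference = 3

3


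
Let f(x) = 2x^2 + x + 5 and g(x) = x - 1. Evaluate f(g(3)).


g(3) = 2
f(2) = 2*(2)^2 + 1*(2) + 5 = 15

15


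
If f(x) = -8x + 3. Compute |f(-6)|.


f(-6) = 51
|51| = 51

51


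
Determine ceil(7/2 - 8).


7/2 = 3.5
3.5 - 8 = -4.5
ceil(-4.5) = -4

-4


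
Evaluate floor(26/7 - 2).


26/7 = 3.7143
3.7143 - 2 = 1.7143
floor(1.7143) = 1

1


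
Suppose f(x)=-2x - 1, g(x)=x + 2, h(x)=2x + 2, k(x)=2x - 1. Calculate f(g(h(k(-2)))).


k(-2) = -5
h(-5) = -8
g(-8) = -6
f(-6) = 11

11


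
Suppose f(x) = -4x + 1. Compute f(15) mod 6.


f(15) = -59
-59 mod 6 = 1

1


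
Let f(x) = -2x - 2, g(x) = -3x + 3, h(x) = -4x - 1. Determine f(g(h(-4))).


h(-4) = 15
g(15) = -42
f(-42) = 82

82


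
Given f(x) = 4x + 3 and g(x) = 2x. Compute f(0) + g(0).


f(0) = 3
g(0) = 0
Sum = 3

3


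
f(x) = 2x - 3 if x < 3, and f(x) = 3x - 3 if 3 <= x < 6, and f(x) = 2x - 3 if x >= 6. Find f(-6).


-15


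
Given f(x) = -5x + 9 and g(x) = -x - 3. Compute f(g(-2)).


g(-2) = -1
f(-1) = 14

14


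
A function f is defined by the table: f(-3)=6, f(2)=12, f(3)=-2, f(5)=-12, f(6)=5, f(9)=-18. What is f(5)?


Reading from the table at x = 5

-12


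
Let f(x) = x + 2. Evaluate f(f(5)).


f(5) = 7
f(7) = 9

9


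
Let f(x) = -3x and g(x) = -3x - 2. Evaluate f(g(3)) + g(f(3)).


58


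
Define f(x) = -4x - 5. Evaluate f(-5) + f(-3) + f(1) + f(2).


0


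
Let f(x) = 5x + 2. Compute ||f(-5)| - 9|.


f(-5) = -23
|-23| = 23
|23 - 9| = 14

14


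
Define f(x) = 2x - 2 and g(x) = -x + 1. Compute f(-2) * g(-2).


f(-2) = -6
g(-2) = 3
Product = -18

-18


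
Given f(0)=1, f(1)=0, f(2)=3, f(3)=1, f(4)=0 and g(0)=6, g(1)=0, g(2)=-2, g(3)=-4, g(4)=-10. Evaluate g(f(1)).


f(1) = 0
g(0) = 6

6


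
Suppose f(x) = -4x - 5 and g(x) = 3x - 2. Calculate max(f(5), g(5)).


f(5) = -25
g(5) = 13
max = 13

13


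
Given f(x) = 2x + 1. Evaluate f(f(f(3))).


31


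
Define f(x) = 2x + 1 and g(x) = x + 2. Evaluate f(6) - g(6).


5


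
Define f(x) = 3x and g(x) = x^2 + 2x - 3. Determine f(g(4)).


g(4) = 21
f(21) = 63

63


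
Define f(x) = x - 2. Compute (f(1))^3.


f(1) = -1
(-1)^3 = -1

-1


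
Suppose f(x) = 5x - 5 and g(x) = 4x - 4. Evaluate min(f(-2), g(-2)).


f(-2) = -15
g(-2) = -12
min = -15

-15


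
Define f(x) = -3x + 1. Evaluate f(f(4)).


f(4) = -11
f(-11) = 34

34


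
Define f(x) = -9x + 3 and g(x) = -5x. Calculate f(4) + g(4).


f(4) = -33
g(4) = -20
Sum = -53

-53


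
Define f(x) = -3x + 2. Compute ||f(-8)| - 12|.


f(-8) = 26
|26| = 26
|26 - 12| = 14

14


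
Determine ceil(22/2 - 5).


22/2 = 11
11 - 5 = 6
ceil(6) = 6

6


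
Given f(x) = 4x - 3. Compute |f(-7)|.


f(-7) = -31
|-31| = 31

31


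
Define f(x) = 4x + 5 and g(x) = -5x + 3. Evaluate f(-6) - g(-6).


f(-6) = -19
g(-6) = 33
Difference = -52

-52


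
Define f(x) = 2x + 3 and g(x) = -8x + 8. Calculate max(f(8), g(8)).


f(8) = 19
g(8) = -56
max = 19

19


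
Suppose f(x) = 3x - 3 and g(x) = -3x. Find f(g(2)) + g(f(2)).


f(g(2)) = -21
g(f(2)) = -9
Sum = -30

-30


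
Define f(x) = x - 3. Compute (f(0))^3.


-27


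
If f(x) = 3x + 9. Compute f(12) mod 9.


f(12) = 45
45 mod 9 = 0

0


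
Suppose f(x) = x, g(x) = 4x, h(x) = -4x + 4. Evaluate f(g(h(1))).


h(1) = 0
g(0) = 0
f(0) = 0

0


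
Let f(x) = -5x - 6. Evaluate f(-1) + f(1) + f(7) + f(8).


-99


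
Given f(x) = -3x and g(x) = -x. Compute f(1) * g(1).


3


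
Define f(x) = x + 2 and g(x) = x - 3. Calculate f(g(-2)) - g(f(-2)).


f(g(-2)) = -3
g(f(-2)) = -3
Difference = 0

0


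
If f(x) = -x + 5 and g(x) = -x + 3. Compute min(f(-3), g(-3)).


f(-3) = 8
g(-3) = 6
min = 6

6


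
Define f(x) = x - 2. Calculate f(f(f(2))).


f(2) = 0
f(0) = -2
f(-2) = -4

-4


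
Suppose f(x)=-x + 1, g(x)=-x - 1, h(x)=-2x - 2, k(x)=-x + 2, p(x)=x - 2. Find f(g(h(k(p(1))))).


p(1) = -1
k(-1) = 3
h(3) = -8
g(-8) = 7
f(7) = -6

-6


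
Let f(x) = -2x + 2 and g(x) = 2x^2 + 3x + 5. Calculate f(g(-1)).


-6


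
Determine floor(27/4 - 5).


27/4 = 6.75
6.75 - 5 = 1.75
floor(1.75) = 1

1


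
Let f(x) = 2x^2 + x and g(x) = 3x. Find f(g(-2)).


g(-2) = -6
f(-6) = 2*(-6)^2 + 1*(-6) = 66

66


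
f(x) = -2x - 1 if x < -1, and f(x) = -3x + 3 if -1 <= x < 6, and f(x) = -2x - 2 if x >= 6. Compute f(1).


1 satisfies -1 <= x < 6
f(1) = 0

0


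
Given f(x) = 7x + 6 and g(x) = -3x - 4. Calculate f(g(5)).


g(5) = -19
f(-19) = -127

-127


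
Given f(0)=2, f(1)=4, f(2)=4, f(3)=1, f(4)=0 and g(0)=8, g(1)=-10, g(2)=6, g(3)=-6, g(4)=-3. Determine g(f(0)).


f(0) = 2
g(2) = 6

6


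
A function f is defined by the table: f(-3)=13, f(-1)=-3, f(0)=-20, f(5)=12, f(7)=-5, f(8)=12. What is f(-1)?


-3


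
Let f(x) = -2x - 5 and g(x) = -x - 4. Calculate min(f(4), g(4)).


-13


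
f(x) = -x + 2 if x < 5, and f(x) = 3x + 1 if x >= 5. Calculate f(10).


10 satisfies x >= 5
f(10) = 31

31


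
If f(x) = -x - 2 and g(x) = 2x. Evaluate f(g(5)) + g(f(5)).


f(g(5)) = -12
g(f(5)) = -14
Sum = -26

-26


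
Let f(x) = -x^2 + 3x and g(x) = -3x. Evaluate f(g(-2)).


g(-2) = 6
f(6) = (-1)*(6)^2 + 3*(6) = -18

-18


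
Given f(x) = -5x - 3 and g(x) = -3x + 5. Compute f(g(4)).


32


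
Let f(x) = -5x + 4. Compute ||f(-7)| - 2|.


37


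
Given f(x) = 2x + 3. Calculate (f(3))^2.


f(3) = 9
(9)^2 = 81

81


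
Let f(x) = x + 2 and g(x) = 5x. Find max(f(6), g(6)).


f(6) = 8
g(6) = 30
max = 30

30


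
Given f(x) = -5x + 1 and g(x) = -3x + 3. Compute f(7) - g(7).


f(7) = -34
g(7) = -18
Difference = -16

-16


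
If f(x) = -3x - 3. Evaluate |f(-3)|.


f(-3) = 6
|6| = 6

6


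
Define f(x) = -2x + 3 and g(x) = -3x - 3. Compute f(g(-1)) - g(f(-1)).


21


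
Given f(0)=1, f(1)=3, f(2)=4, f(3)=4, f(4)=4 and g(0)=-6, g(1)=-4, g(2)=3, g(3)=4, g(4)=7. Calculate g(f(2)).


f(2) = 4
g(4) = 7

7


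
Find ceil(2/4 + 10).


2/4 = 0.5
0.5 + 10 = 10.5
ceil(10.5) = 11

11


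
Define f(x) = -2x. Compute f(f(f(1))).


f(1) = -2
f(-2) = 4
f(4) = -8

-8


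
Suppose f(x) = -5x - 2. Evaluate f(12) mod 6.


f(12) = -62
-62 mod 6 = 4

4


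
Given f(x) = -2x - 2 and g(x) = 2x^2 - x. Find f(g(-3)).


-44


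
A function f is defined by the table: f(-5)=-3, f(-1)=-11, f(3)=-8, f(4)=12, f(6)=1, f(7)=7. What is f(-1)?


Reading from the table at x = -1

-11


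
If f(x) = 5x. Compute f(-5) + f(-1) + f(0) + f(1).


-25


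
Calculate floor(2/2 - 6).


-5


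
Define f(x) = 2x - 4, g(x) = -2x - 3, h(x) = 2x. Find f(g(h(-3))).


14


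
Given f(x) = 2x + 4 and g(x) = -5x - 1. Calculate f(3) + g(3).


-6


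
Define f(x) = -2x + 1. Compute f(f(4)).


f(4) = -7
f(-7) = 15

15


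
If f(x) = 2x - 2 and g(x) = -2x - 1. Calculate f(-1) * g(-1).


f(-1) = -4
g(-1) = 1
Product = -4

-4


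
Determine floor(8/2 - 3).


8/2 = 4
4 - 3 = 1
floor(1) = 1

1


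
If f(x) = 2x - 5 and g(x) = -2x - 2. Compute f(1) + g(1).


f(1) = -3
g(1) = -4
Sum = -7

-7


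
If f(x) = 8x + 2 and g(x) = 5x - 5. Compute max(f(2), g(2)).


18


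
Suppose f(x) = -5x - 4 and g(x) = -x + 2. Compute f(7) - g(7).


-34


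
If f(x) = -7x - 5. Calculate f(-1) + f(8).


f(-1) = 2
f(8) = -61
Sum = -59

-59


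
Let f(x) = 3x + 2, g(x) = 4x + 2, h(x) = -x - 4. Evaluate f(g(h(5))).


h(5) = -9
g(-9) = -34
f(-34) = -100

-100


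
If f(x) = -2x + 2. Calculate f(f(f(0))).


6


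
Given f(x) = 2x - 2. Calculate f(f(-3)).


f(-3) = -8
f(-8) = -18

-18


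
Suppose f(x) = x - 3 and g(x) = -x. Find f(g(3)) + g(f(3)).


f(g(3)) = -6
g(f(3)) = 0
Sum = -6

-6


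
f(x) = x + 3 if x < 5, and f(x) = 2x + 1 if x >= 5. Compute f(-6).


-6 satisfies x < 5
f(-6) = -3

-3


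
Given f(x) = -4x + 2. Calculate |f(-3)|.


f(-3) = 14
|14| = 14

14


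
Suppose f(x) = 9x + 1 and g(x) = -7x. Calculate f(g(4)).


g(4) = -28
f(-28) = -251

-251


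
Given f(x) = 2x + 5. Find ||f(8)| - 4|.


f(8) = 21
|21| = 21
|21 - 4| = 17

17


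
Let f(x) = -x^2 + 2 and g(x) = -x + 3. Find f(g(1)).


g(1) = 2
f(2) = (-1)*(2)^2 + 2 = -2

-2


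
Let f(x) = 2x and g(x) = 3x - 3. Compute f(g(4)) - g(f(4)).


-3


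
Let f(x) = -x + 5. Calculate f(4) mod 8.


f(4) = 1
1 mod 8 = 1

1


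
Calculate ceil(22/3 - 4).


4


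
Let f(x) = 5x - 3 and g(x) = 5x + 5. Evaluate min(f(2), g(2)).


f(2) = 7
g(2) = 15
min = 7

7


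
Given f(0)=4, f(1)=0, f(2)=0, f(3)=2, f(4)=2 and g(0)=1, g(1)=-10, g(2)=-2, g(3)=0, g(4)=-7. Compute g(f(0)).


f(0) = 4
g(4) = -7

-7


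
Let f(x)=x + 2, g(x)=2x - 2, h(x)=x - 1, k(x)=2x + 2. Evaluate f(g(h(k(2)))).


k(2) = 6
h(6) = 5
g(5) = 8
f(8) = 10

10


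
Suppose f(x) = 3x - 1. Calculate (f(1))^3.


f(1) = 2
(2)^3 = 8

8


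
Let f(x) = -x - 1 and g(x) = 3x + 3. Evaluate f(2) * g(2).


f(2) = -3
g(2) = 9
Product = -27

-27


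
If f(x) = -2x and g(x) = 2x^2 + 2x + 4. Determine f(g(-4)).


g(-4) = 28
f(28) = -56

-56


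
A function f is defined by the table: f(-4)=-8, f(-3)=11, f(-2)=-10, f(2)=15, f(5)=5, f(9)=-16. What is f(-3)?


Reading from the table at x = -3

11


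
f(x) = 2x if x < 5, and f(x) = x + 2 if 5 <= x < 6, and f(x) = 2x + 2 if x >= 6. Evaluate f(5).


7


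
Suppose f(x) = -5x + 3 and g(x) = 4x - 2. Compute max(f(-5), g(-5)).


f(-5) = 28
g(-5) = -22
max = 28

28


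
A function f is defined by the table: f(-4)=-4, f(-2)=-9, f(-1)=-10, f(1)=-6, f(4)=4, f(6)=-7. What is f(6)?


Reading from the table at x = 6

-7


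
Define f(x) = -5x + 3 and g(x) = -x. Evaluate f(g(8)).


g(8) = -8
f(-8) = 43

43


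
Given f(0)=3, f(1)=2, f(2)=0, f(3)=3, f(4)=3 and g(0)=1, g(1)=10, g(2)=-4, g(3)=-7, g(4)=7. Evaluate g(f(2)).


f(2) = 0
g(0) = 1

1


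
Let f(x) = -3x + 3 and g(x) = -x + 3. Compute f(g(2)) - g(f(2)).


f(g(2)) = 0
g(f(2)) = 6
Difference = -6

-6


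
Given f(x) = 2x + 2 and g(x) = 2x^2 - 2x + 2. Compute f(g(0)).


g(0) = 2
f(2) = 6

6


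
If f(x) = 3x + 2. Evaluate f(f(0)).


f(0) = 2
f(2) = 8

8


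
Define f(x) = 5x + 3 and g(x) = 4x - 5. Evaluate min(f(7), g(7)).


f(7) = 38
g(7) = 23
min = 23

23


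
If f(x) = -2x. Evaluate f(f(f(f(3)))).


f(3) = -6
f(-6) = 12
f(12) = -24
f(-24) = 48

48


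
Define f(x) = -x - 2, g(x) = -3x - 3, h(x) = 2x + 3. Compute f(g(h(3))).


h(3) = 9
g(9) = -30
f(-30) = 28

28


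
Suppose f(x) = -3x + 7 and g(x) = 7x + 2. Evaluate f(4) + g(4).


f(4) = -5
g(4) = 30
Sum = 25

25


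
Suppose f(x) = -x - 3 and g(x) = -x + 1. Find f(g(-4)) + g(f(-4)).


-8


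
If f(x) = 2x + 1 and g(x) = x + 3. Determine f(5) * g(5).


88


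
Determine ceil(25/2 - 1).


25/2 = 12.5
12.5 - 1 = 11.5
ceil(11.5) = 12

12


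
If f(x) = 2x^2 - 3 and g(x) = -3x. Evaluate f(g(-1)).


g(-1) = 3
f(3) = 2*(3)^2 - 3 = 15

15


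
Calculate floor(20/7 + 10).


20/7 = 2.8571
2.8571 + 10 = 12.8571
floor(12.8571) = 12

12


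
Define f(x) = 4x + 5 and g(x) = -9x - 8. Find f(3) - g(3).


f(3) = 17
g(3) = -35
Difference = 52

52


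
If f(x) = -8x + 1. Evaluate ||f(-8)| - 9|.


f(-8) = 65
|65| = 65
|65 - 9| = 56

56


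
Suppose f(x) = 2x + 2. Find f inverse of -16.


Solve 2x + 2 = -16
x = (-16 - 2) / 2 = -9

-9


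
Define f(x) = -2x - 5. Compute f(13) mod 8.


f(13) = -31
-31 mod 8 = 1

1


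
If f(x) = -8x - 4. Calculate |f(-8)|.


60


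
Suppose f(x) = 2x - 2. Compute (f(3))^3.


f(3) = 4
(4)^3 = 64

64


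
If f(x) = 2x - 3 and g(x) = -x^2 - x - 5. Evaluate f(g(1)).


g(1) = -7
f(-7) = -17

-17


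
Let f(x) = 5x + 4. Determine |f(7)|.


f(7) = 39
|39| = 39

39


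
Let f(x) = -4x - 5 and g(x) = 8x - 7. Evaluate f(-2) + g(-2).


f(-2) = 3
g(-2) = -23
Sum = -20

-20


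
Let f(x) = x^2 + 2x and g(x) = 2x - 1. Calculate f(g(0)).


-1


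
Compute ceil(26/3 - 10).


-1


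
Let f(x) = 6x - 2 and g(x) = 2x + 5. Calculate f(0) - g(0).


f(0) = -2
g(0) = 5
Difference = -7

-7


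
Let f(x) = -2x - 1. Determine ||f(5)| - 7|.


f(5) = -11
|-11| = 11
|11 - 7| = 4

4


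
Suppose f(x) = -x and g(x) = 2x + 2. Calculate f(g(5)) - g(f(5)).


f(g(5)) = -12
g(f(5)) = -8
Difference = -4

-4


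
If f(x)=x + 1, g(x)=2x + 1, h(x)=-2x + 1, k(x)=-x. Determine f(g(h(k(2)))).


k(2) = -2
h(-2) = 5
g(5) = 11
f(11) = 12

12


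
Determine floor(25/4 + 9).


25/4 = 6.25
6.25 + 9 = 15.25
floor(15.25) = 15

15


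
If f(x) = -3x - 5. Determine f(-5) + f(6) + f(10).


f(-5) = 10
f(6) = -23
f(10) = -35
Sum = -48

-48


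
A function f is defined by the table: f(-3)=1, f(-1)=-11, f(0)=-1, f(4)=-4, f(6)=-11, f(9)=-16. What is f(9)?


Reading from the table at x = 9

-16


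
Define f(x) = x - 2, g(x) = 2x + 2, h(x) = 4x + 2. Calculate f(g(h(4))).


h(4) = 18
g(18) = 38
f(38) = 36

36


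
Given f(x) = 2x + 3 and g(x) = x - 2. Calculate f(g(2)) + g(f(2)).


f(g(2)) = 3
g(f(2)) = 5
Sum = 8

8


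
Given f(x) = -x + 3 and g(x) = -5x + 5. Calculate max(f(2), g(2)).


1


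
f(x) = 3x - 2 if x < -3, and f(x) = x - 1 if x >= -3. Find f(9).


9 satisfies x >= -3
f(9) = 8

8


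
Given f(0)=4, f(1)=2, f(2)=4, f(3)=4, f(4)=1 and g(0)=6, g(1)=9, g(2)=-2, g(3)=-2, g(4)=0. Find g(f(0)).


f(0) = 4
g(4) = 0

0


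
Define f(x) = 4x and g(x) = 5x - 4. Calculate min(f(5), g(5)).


f(5) = 20
g(5) = 21
min = 20

20


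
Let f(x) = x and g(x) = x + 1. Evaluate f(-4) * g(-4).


f(-4) = -4
g(-4) = -3
Product = 12

12


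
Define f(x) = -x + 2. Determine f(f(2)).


f(2) = 0
f(0) = 2

2


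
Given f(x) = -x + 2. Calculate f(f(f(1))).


f(1) = 1
f(1) = 1
f(1) = 1

1


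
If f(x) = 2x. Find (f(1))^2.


f(1) = 2
(2)^2 = 4

4


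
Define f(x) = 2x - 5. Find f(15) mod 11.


3


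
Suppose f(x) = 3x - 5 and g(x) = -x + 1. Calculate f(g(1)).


g(1) = 0
f(0) = -5

-5


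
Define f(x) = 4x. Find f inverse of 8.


2


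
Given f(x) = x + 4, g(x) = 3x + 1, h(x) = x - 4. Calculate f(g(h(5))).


h(5) = 1
g(1) = 4
f(4) = 8

8


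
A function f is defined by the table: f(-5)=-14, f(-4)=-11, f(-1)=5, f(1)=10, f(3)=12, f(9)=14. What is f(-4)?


Reading from the table at x = -4

-11


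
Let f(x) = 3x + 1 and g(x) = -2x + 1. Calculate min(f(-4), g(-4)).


f(-4) = -11
g(-4) = 9
min = -11

-11


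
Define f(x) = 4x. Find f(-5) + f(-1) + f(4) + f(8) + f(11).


68


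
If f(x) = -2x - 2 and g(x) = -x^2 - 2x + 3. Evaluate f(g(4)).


g(4) = -21
f(-21) = 40

40


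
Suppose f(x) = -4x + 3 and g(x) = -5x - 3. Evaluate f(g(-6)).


g(-6) = 27
f(27) = -105

-105


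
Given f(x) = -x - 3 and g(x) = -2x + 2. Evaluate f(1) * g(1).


f(1) = -4
g(1) = 0
Product = 0

0


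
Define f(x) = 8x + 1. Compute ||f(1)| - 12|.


f(1) = 9
|9| = 9
|9 - 12| = 3

3


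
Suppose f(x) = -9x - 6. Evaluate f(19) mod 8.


7


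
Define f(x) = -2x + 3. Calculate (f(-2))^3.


f(-2) = 7
(7)^3 = 343

343


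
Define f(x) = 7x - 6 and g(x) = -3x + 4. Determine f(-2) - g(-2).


f(-2) = -20
g(-2) = 10
Difference = -30

-30


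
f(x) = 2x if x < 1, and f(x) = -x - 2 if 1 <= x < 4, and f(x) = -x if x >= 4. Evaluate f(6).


6 satisfies x >= 4
f(6) = -6

-6


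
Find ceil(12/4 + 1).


12/4 = 3
3 + 1 = 4
ceil(4) = 4

4


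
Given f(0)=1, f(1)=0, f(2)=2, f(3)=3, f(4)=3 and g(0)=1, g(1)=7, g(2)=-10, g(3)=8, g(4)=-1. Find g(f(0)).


f(0) = 1
g(1) = 7

7


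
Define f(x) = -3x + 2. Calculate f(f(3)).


23


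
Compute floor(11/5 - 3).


11/5 = 2.2
2.2 - 3 = -0.8
floor(-0.8) = -1

-1


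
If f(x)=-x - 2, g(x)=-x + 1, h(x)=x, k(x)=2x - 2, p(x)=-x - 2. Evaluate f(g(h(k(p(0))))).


p(0) = -2
k(-2) = -6
h(-6) = -6
g(-6) = 7
f(7) = -9

-9


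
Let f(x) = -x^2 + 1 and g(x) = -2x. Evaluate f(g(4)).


g(4) = -8
f(-8) = (-1)*(-8)^2 + 1 = -63

-63


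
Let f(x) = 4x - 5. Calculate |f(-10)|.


f(-10) = -45
|-45| = 45

45


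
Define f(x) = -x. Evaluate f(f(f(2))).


-2


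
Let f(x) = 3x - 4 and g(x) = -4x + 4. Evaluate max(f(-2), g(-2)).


f(-2) = -10
g(-2) = 12
max = 12

12


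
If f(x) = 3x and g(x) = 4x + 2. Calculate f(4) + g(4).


f(4) = 12
g(4) = 18
Sum = 30

30


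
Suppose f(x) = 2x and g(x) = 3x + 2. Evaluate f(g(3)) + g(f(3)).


f(g(3)) = 22
g(f(3)) = 20
Sum = 42

42


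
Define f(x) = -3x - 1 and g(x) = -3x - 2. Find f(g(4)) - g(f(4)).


f(g(4)) = 41
g(f(4)) = 37
Difference = 4

4


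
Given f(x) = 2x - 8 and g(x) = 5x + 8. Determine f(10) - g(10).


f(10) = 12
g(10) = 58
Difference = -46

-46


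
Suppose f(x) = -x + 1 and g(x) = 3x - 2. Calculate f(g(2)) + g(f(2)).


f(g(2)) = -3
g(f(2)) = -5
Sum = -8

-8


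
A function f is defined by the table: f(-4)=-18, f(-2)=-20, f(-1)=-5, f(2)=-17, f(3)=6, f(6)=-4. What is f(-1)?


Reading from the table at x = -1

-5


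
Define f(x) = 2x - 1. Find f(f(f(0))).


f(0) = -1
f(-1) = -3
f(-3) = -7

-7


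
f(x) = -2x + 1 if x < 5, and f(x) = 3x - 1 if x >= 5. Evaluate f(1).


1 satisfies x < 5
f(1) = -1

-1


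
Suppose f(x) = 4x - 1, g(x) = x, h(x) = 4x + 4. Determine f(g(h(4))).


h(4) = 20
g(20) = 20
f(20) = 79

79


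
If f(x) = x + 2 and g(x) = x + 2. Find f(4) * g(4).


f(4) = 6
g(4) = 6
Product = 36

36


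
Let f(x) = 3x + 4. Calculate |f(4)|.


f(4) = 16
|16| = 16

16


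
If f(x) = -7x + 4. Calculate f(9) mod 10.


1


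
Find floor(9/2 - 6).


9/2 = 4.5
4.5 - 6 = -1.5
floor(-1.5) = -2

-2


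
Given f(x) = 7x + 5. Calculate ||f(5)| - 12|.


f(5) = 40
|40| = 40
|40 - 12| = 28

28


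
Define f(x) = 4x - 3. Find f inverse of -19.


Solve 4x - 3 = -19
x = (-19 + 3) / 4 = -4

-4


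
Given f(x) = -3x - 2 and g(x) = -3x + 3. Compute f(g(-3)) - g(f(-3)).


f(g(-3)) = -38
g(f(-3)) = -18
Difference = -20

-20


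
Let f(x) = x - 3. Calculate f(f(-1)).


f(-1) = -4
f(-4) = -7

-7


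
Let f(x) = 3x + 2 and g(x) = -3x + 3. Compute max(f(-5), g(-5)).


f(-5) = -13
g(-5) = 18
max = 18

18


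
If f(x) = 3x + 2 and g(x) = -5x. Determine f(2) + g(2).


f(2) = 8
g(2) = -10
Sum = -2

-2


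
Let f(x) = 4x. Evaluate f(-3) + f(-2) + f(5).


f(-3) = -12
f(-2) = -8
f(5) = 20
Sum = 0

0


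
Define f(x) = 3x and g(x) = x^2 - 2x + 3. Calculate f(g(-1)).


g(-1) = 6
f(6) = 18

18


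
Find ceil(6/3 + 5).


6/3 = 2
2 + 5 = 7
ceil(7) = 7

7


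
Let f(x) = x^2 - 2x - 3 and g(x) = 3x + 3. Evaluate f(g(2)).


g(2) = 9
f(9) = 1*(9)^2 - 2*(9) - 3 = 60

60


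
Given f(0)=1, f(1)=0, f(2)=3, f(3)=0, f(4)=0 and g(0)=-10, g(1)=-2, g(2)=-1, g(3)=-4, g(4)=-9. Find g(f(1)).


f(1) = 0
g(0) = -10

-10


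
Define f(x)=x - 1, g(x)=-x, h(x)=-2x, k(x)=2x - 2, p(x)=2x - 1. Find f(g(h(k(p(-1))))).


-17


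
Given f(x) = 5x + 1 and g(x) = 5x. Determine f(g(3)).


g(3) = 15
f(15) = 76

76


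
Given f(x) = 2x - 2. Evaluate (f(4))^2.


f(4) = 6
(6)^2 = 36

36


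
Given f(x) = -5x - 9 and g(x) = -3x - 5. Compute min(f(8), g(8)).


f(8) = -49
g(8) = -29
min = -49

-49


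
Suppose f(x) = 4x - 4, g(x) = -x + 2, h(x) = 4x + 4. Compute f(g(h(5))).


h(5) = 24
g(24) = -22
f(-22) = -92

-92


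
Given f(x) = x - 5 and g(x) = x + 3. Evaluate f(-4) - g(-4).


f(-4) = -9
g(-4) = -1
Difference = -8

-8


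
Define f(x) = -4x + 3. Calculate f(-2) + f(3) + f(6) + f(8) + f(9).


f(-2) = 11
f(3) = -9
f(6) = -21
f(8) = -29
f(9) = -33
Sum = -81

-81


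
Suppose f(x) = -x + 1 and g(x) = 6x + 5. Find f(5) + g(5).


31


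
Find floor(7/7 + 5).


7/7 = 1
1 + 5 = 6
floor(6) = 6

6


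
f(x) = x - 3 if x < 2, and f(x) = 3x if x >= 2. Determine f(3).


3 satisfies x >= 2
f(3) = 9

9


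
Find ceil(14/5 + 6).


14/5 = 2.8
2.8 + 6 = 8.8
ceil(8.8) = 9

9


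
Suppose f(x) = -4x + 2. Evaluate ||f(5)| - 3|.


15


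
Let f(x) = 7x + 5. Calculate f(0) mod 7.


f(0) = 5
5 mod 7 = 5

5


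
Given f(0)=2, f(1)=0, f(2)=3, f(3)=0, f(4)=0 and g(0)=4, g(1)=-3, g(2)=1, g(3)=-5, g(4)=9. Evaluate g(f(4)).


f(4) = 0
g(0) = 4

4


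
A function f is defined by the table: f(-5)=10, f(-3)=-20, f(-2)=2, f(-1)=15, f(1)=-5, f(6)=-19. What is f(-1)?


15


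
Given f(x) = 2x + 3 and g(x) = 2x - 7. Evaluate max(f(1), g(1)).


f(1) = 5
g(1) = -5
max = 5

5


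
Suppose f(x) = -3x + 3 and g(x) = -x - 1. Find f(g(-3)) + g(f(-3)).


f(g(-3)) = -3
g(f(-3)) = -13
Sum = -16

-16


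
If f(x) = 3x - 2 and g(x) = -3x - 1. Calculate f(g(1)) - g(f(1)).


-10


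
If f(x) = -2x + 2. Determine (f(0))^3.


f(0) = 2
(2)^3 = 8

8


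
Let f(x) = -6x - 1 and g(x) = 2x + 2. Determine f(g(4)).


g(4) = 10
f(10) = -61

-61


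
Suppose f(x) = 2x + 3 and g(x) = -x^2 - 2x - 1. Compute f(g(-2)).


g(-2) = -1
f(-1) = 1

1


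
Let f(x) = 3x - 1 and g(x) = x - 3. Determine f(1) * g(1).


f(1) = 2
g(1) = -2
Product = -4

-4


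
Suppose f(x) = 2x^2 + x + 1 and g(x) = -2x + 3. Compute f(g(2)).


g(2) = -1
f(-1) = 2*(-1)^2 + 1*(-1) + 1 = 2

2


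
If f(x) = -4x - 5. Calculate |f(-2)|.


f(-2) = 3
|3| = 3

3


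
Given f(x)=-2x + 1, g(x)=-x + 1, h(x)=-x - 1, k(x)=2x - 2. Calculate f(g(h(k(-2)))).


9


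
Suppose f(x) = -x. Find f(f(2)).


f(2) = -2
f(-2) = 2

2


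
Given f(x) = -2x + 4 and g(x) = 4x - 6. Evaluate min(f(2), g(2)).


f(2) = 0
g(2) = 2
min = 0

0


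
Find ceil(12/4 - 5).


12/4 = 3
3 - 5 = -2
ceil(-2) = -2

-2


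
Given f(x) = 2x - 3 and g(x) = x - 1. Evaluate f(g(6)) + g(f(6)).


f(g(6)) = 7
g(f(6)) = 8
Sum = 15

15


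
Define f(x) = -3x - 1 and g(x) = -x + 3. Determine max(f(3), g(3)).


0


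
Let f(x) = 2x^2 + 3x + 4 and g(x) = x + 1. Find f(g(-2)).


g(-2) = -1
f(-1) = 2*(-1)^2 + 3*(-1) + 4 = 3

3


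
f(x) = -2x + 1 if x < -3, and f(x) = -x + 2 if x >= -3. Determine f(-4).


-4 satisfies x < -3
f(-4) = 9

9


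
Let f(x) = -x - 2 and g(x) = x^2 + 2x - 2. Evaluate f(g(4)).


g(4) = 22
f(22) = -24

-24


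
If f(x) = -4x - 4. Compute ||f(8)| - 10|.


26


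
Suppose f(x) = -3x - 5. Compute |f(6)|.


f(6) = -23
|-23| = 23

23


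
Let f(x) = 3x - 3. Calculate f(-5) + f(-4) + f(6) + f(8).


f(-5) = -18
f(-4) = -15
f(6) = 15
f(8) = 21
Sum = 3

3


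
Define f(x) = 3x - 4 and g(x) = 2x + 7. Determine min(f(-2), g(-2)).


-10


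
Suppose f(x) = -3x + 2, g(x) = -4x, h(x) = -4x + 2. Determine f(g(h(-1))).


74


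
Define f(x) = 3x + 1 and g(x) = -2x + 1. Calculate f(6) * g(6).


-209


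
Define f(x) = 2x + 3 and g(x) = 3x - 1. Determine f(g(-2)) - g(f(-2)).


f(g(-2)) = -11
g(f(-2)) = -4
Difference = -7

-7


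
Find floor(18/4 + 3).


18/4 = 4.5
4.5 + 3 = 7.5
floor(7.5) = 7

7


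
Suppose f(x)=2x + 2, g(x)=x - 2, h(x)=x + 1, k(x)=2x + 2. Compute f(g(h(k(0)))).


4


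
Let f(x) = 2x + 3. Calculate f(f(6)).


f(6) = 15
f(15) = 33

33


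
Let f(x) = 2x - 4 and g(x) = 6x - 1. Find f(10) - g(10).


f(10) = 16
g(10) = 59
Difference = -43

-43


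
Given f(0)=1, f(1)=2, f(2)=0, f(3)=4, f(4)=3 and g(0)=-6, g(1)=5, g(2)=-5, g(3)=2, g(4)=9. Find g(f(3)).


f(3) = 4
g(4) = 9

9


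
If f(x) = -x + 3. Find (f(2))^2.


f(2) = 1
(1)^2 = 1

1


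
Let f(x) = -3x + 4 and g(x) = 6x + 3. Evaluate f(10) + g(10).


f(10) = -26
g(10) = 63
Sum = 37

37


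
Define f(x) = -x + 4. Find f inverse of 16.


Solve -x + 4 = 16
x = (16 - 4) / (-1) = -12

-12


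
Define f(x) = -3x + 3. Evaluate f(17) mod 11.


f(17) = -48
-48 mod 11 = 7

7


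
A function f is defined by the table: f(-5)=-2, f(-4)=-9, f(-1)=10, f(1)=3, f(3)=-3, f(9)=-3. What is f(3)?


Reading from the table at x = 3

-3
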